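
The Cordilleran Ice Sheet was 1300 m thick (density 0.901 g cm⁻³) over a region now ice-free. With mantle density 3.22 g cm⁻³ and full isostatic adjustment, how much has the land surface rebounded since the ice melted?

Removing the load lets mantle flow back in; uplift u satisfies ρ_ice t = ρ_m u.
u = t ρ_ice/ρ_m = 1300 m × 0.901/3.22 = 364 m.

364 m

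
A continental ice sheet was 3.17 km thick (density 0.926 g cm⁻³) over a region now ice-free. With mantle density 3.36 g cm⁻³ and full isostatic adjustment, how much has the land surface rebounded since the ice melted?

Removing the load lets mantle flow back in; uplift u satisfies ρ_ice t = ρ_m u.
u = t ρ_ice/ρ_m = 3.17 km × 0.926/3.36 = 0.874 km.

0.874 km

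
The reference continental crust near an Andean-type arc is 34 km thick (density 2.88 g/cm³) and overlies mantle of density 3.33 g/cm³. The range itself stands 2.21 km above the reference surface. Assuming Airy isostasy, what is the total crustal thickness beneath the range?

50.4 km

Root depth r = h ρ_c / (ρ_m − ρ_c) = 2.21 km × 2.88 / 0.45 = 14.14 km.
Total thickness = T + h + r = 34 km + 2.21 km + 14.14 km = 50.4 km.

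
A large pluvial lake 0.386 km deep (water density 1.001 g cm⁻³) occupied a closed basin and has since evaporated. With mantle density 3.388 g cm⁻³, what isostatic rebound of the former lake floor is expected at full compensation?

0.114 km

u = d ρ_w/ρ_m = 0.386 km × 1.001/3.388 = 0.114 km.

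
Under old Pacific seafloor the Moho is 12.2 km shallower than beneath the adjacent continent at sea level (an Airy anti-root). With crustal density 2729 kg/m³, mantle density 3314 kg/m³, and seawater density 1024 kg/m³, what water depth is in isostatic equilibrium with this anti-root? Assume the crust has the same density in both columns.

Replacing a thickness d of crust by seawater at the top must be balanced by replacing crust with mantle at the base: d (ρ_c − ρ_w) = a (ρ_m − ρ_c).
d = a (ρ_m − ρ_c)/(ρ_c − ρ_w) = 12.2 km × 585/1705 = 4.19 km.

4.19 km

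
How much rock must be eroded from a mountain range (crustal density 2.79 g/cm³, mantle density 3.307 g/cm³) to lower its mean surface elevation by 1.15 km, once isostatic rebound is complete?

Net drop Δ = e − u = e − e ρ_c/ρ_m = e (ρ_m − ρ_c)/ρ_m.
e = Δ ρ_m/(ρ_m − ρ_c) = 1.15 km × 3.307/0.517 = 7.36 km.

7.36 km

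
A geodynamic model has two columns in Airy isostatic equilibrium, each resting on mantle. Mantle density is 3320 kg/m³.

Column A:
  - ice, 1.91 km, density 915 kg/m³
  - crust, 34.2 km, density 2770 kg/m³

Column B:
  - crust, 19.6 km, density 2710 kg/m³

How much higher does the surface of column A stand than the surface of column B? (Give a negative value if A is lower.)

3.45 km

For any compensation level in the mantle, the mantle terms cancel and isostasy reduces to e = (Σt_A − Σt_B) − (Σ(ρt)_A − Σ(ρt)_B) / ρ_m.
Σt_A = 36.11 km; Σt_B = 19.6 km; Σ(ρt)_A = 96481.65; Σ(ρt)_B = 53116 (in km·kg/m³).
e = (36.11 − 19.6) − (96481.65 − 53116) / 3320 = 3.45 km.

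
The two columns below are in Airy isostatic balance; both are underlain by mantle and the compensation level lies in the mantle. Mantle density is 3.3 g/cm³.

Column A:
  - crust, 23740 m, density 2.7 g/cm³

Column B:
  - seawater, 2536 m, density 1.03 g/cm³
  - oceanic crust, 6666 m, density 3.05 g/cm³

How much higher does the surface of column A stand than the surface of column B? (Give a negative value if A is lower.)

2070 m

For any compensation level in the mantle, the mantle terms cancel and isostasy reduces to e = (Σt_A − Σt_B) − (Σ(ρt)_A − Σ(ρt)_B) / ρ_m.
Σt_A = 23740 m; Σt_B = 9202 m; Σ(ρt)_A = 64098; Σ(ρt)_B = 22943.38 (in m·g/cm³).
e = (23740 − 9202) − (64098 − 22943.38) / 3.3 = 2070 m.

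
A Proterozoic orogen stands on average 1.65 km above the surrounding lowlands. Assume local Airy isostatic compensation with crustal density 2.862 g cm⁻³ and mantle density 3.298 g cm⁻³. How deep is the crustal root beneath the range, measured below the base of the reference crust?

Isostatic balance requires: the weight of the topography is balanced by the buoyancy of the root, ρ_c h = (ρ_m − ρ_c) r.
r = h · ρ_c / (ρ_m − ρ_c) = 1.65 km × 2.862 / (3.298 − 2.862) = 10.8 km.

10.8 km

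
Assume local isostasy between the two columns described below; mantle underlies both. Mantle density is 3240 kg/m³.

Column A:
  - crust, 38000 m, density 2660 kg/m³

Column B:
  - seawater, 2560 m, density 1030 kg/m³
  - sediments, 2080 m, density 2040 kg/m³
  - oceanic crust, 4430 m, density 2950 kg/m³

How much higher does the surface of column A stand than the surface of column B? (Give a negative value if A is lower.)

For any compensation level in the mantle, the mantle terms cancel and isostasy reduces to e = (Σt_A − Σt_B) − (Σ(ρt)_A − Σ(ρt)_B) / ρ_m.
Σt_A = 38000 m; Σt_B = 9070 m; Σ(ρt)_A = 101080000; Σ(ρt)_B = 19948500 (in m·kg/m³).
e = (38000 − 9070) − (101080000 − 19948500) / 3240 = 3890 m.

3890 m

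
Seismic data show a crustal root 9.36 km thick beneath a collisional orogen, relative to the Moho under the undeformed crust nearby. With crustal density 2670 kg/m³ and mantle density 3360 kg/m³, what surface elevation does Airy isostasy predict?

2.42 km

Equating mass per unit area of the two columns: ρ_c h = (ρ_m − ρ_c) r.
h = r (ρ_m − ρ_c) / ρ_c = 9.36 km × (3360 − 2670) / 2670 = 2.42 km.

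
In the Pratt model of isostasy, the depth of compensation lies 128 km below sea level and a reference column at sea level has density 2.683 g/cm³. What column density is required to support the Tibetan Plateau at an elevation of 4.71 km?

2.59 g/cm³

Pratt balance: ρ_ref D = ρ (D + h).
ρ = ρ_ref D/(D + h) = 2.683 × 128 km/(128 km + 4.71 km) = 2.59 g/cm³.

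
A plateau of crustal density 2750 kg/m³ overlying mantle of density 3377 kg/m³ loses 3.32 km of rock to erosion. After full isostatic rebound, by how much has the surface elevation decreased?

Rebound u = e ρ_c/ρ_m = 3.32 km × 2750/3377 = 2.704 km.
Net surface drop = e − u = 3.32 km − 2.704 km = e (ρ_m − ρ_c)/ρ_m = 0.616 km.

0.616 km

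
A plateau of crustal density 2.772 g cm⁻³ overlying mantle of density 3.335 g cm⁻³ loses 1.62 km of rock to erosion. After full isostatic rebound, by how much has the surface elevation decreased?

0.273 km

Rebound u = e ρ_c/ρ_m = 1.62 km × 2.772/3.335 = 1.347 km.
Net surface drop = e − u = 1.62 km − 1.347 km = e (ρ_m − ρ_c)/ρ_m = 0.273 km.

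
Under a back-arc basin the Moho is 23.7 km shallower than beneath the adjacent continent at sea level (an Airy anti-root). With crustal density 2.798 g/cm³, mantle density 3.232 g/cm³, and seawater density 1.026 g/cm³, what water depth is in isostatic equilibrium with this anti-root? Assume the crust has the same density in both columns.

Replacing a thickness d of crust by seawater at the top must be balanced by replacing crust with mantle at the base: d (ρ_c − ρ_w) = a (ρ_m − ρ_c).
d = a (ρ_m − ρ_c)/(ρ_c − ρ_w) = 23.7 km × 0.434/1.772 = 5.8 km.

5.8 km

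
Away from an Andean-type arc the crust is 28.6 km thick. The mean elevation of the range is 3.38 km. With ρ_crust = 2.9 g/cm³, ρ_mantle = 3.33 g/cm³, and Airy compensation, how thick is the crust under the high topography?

Root depth r = h ρ_c / (ρ_m − ρ_c) = 3.38 km × 2.9 / 0.43 = 22.8 km.
Total thickness = T + h + r = 28.6 km + 3.38 km + 22.8 km = 54.8 km.

54.8 km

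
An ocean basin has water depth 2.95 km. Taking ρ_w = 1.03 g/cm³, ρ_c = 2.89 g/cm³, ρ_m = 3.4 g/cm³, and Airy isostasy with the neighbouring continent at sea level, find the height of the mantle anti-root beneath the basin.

10.8 km

Balancing pressure at the compensation depth: replacing crust with seawater at the top is compensated by replacing crust with mantle at the base: d (ρ_c − ρ_w) = a (ρ_m − ρ_c).
a = d (ρ_c − ρ_w)/(ρ_m − ρ_c) = 2.95 km × 1.86/0.51 = 10.8 km.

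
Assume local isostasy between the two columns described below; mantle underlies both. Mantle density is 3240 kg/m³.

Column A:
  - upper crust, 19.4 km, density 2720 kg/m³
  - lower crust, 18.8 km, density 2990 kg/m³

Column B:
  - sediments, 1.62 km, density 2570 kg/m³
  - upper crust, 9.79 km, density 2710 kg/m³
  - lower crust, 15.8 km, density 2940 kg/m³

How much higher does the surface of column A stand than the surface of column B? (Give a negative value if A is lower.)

For any compensation level in the mantle, the mantle terms cancel and isostasy reduces to e = (Σt_A − Σt_B) − (Σ(ρt)_A − Σ(ρt)_B) / ρ_m.
Σt_A = 38.2 km; Σt_B = 27.21 km; Σ(ρt)_A = 108980; Σ(ρt)_B = 77146.3 (in km·kg/m³).
e = (38.2 − 27.21) − (108980 − 77146.3) / 3240 = 1.16 km.

1.16 km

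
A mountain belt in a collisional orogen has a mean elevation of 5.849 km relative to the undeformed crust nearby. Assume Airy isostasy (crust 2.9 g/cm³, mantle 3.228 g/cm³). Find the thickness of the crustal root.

Equating mass per unit area of the two columns: the weight of the topography is balanced by the buoyancy of the root, ρ_c h = (ρ_m − ρ_c) r.
r = h · ρ_c / (ρ_m − ρ_c) = 5.849 km × 2.9 / (3.228 − 2.9) = 51.7 km.

51.7 km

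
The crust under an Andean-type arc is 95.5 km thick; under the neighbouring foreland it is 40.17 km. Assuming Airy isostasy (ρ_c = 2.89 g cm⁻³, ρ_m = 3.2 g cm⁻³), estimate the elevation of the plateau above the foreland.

5.36 km

Excess crust Δ = 95.5 km − 40.17 km = 55.33 km, split between elevation h and root r with h + r = Δ.
Airy balance ρ_c h = (ρ_m − ρ_c) r gives r = h ρ_c/(ρ_m − ρ_c), so h (1 + ρ_c/(ρ_m − ρ_c)) = Δ, i.e. h = Δ (ρ_m − ρ_c)/ρ_m.
h = 55.33 km × 0.31/3.2 = 5.36 km.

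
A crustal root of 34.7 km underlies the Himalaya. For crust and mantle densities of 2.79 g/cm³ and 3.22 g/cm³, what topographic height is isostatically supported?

5.35 km

Isostatic balance requires: ρ_c h = (ρ_m − ρ_c) r.
h = r (ρ_m − ρ_c) / ρ_c = 34.7 km × (3.22 − 2.79) / 2.79 = 5.35 km.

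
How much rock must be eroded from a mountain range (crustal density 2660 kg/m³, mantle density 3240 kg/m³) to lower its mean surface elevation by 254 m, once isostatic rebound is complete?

1420 m

Net drop Δ = e − u = e − e ρ_c/ρ_m = e (ρ_m − ρ_c)/ρ_m.
e = Δ ρ_m/(ρ_m − ρ_c) = 254 m × 3240/580 = 1420 m.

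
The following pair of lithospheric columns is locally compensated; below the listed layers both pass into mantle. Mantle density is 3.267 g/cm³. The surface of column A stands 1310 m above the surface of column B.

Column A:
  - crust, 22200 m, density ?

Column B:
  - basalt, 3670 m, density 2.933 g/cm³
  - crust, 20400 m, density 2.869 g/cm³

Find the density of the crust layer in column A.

2.65 g/cm³

Take the compensation level at the base of the deeper column (depth z_c below the surface of column A) and equate Σ ρ_i t_i down to z_c; mantle fills any gap and the z_c terms cancel.
Column A: 22200×ρ + (z_c − 22200)×3.267
Column B: 1310×0 + 3670×2.933 + 20400×2.869 + (z_c − 1310 − 24070)×3.267
The z_c×3.267 term appears on both sides and cancels. Collect the known terms of each column as K = Σ(ρt)_known − 3.267 × (depth of known layers): K_A = 0 − 3.267×22200 = −72527.4; K_B = 69291.71 − 3.267×(1310 + 24070) = −13624.75.
Balance: K_A + 22200×ρ = K_B, so ρ = (K_B − K_A)/22200 = 58902.7/22200 = 2.65 g/cm³.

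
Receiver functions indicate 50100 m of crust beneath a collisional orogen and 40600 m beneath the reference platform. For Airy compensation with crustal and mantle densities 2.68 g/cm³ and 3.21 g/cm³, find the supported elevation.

1570 m

Excess crust Δ = 50100 m − 40600 m = 9500 m, split between elevation h and root r with h + r = Δ.
Airy balance ρ_c h = (ρ_m − ρ_c) r gives r = h ρ_c/(ρ_m − ρ_c), so h (1 + ρ_c/(ρ_m − ρ_c)) = Δ, i.e. h = Δ (ρ_m − ρ_c)/ρ_m.
h = 9500 m × 0.53/3.21 = 1570 m.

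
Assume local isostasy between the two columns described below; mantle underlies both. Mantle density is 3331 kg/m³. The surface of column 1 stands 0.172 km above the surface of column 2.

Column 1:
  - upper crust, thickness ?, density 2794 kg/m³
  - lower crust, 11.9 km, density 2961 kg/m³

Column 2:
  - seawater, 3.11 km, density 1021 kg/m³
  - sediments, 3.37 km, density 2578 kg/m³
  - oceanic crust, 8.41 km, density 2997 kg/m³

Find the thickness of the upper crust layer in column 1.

16.2 km

Take the compensation level at the base of the deeper column (depth z_c below the surface of column 1) and equate Σ ρ_i t_i down to z_c; mantle fills any gap and the z_c terms cancel.
Column 1: x×2794 + 11.9×2961 + (z_c − 11.9 − x)×3331
Column 2: 0.172×0 + 3.11×1021 + 3.37×2578 + 8.41×2997 + (z_c − 0.172 − 14.89)×3331
The z_c×3331 term appears on both sides and cancels. Collect the known terms of each column as K = Σ(ρt)_known − 3331 × (depth of known layers): K_1 = 35235.9 − 3331×11.9 = −4403; K_2 = 37067.94 − 3331×(0.172 + 14.89) = −13103.582.
Balance: K_1 − x×(3331 − 2794) = K_2, so x = (K_1 − K_2)/(3331 − 2794) = 8700.58/537 = 16.2 km.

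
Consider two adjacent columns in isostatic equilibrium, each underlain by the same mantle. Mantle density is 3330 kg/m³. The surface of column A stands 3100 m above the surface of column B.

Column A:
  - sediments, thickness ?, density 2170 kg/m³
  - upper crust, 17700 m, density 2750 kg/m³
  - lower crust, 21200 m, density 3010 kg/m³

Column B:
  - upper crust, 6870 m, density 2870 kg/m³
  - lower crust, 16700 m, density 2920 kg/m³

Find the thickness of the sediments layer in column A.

Take the compensation level at the base of the deeper column (depth z_c below the surface of column A) and equate Σ ρ_i t_i down to z_c; mantle fills any gap and the z_c terms cancel.
Column A: x×2170 + 17700×2750 + 21200×3010 + (z_c − 38900 − x)×3330
Column B: 3100×0 + 6870×2870 + 16700×2920 + (z_c − 3100 − 23570)×3330
The z_c×3330 term appears on both sides and cancels. Collect the known terms of each column as K = Σ(ρt)_known − 3330 × (depth of known layers): K_A = 112487000 − 3330×38900 = −17050000; K_B = 68480900 − 3330×(3100 + 23570) = −20330200.
Balance: K_A − x×(3330 − 2170) = K_B, so x = (K_A − K_B)/(3330 − 2170) = 3280200/1160 = 2830 m.

2830 m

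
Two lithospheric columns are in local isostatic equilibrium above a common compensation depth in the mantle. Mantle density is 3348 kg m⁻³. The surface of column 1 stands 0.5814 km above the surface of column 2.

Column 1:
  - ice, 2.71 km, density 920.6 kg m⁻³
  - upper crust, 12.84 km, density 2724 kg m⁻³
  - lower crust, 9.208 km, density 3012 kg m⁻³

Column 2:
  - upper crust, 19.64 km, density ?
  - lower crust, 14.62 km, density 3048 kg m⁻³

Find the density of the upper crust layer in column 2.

2770 kg m⁻³

Take the compensation level at the base of the deeper column (depth z_c below the surface of column 1) and equate Σ ρ_i t_i down to z_c; mantle fills any gap and the z_c terms cancel.
Column 1: 2.71×920.6 + 12.84×2724 + 9.208×3012 + (z_c − 24.758)×3348
Column 2: 0.5814×0 + 19.64×ρ + 14.62×3048 + (z_c − 0.5814 − 34.26)×3348
The z_c×3348 term appears on both sides and cancels. Collect the known terms of each column as K = Σ(ρt)_known − 3348 × (depth of known layers): K_1 = 65205.482 − 3348×24.758 = −17684.302; K_2 = 44561.76 − 3348×(0.5814 + 34.26) = −72087.2472.
Balance: K_1 = K_2 + 19.64×ρ, so ρ = (K_1 − K_2)/19.64 = 54402.9/19.64 = 2770 kg m⁻³.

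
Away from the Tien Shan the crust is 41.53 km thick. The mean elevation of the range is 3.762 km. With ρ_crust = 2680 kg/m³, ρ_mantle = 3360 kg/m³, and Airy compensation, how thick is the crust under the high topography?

Root depth r = h ρ_c / (ρ_m − ρ_c) = 3.762 km × 2680 / 680 = 14.83 km.
Total thickness = T + h + r = 41.53 km + 3.762 km + 14.83 km = 60.1 km.

60.1 km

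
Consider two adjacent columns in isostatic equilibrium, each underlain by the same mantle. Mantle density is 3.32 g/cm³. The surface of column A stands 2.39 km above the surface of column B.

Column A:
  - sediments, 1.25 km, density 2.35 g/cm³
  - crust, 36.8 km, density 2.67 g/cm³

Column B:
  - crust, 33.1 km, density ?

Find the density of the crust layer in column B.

2.8 g/cm³

Take the compensation level at the base of the deeper column (depth z_c below the surface of column A) and equate Σ ρ_i t_i down to z_c; mantle fills any gap and the z_c terms cancel.
Column A: 1.25×2.35 + 36.8×2.67 + (z_c − 38.05)×3.32
Column B: 2.39×0 + 33.1×ρ + (z_c − 2.39 − 33.1)×3.32
The z_c×3.32 term appears on both sides and cancels. Collect the known terms of each column as K = Σ(ρt)_known − 3.32 × (depth of known layers): K_A = 101.1935 − 3.32×38.05 = −25.1325; K_B = 0 − 3.32×(2.39 + 33.1) = −117.8268.
Balance: K_A = K_B + 33.1×ρ, so ρ = (K_A − K_B)/33.1 = 92.6943/33.1 = 2.8 g/cm³.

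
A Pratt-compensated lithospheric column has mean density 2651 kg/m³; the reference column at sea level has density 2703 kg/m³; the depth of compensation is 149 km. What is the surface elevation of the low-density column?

ρ_ref D = ρ (D + h) → h = D (ρ_ref − ρ)/ρ.
h = 149 km × (2703 − 2651)/2651 = 2.92 km.

2.92 km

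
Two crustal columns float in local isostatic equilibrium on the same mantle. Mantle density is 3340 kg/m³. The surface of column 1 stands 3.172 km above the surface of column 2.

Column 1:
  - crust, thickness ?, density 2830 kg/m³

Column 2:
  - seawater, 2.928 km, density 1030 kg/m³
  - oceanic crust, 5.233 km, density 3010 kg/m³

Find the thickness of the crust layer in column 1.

37.4 km

Take the compensation level at the base of the deeper column (depth z_c below the surface of column 1) and equate Σ ρ_i t_i down to z_c; mantle fills any gap and the z_c terms cancel.
Column 1: x×2830 + (z_c − 0 − x)×3340
Column 2: 3.172×0 + 2.928×1030 + 5.233×3010 + (z_c − 3.172 − 8.161)×3340
The z_c×3340 term appears on both sides and cancels. Collect the known terms of each column as K = Σ(ρt)_known − 3340 × (depth of known layers): K_1 = 0 − 3340×0 = 0; K_2 = 18767.17 − 3340×(3.172 + 8.161) = −19085.05.
Balance: K_1 − x×(3340 − 2830) = K_2, so x = (K_1 − K_2)/(3340 − 2830) = 19085/510 = 37.4 km.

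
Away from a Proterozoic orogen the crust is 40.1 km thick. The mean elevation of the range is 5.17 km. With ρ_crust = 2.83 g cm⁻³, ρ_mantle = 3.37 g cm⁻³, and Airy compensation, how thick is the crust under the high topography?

Root depth r = h ρ_c / (ρ_m − ρ_c) = 5.17 km × 2.83 / 0.54 = 27.09 km.
Total thickness = T + h + r = 40.1 km + 5.17 km + 27.09 km = 72.4 km.

72.4 km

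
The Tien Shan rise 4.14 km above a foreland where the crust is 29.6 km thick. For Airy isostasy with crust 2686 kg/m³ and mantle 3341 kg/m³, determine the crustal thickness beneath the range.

Root depth r = h ρ_c / (ρ_m − ρ_c) = 4.14 km × 2686 / 655 = 16.98 km.
Total thickness = T + h + r = 29.6 km + 4.14 km + 16.98 km = 50.7 km.

50.7 km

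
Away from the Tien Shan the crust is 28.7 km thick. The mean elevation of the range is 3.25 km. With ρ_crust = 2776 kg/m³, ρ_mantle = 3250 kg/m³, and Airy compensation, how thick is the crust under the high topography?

Root depth r = h ρ_c / (ρ_m − ρ_c) = 3.25 km × 2776 / 474 = 19.03 km.
Total thickness = T + h + r = 28.7 km + 3.25 km + 19.03 km = 51 km.

51 km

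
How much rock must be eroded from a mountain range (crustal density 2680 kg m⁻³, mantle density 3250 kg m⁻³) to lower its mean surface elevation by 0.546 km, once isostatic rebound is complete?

3.11 km

Net drop Δ = e − u = e − e ρ_c/ρ_m = e (ρ_m − ρ_c)/ρ_m.
e = Δ ρ_m/(ρ_m − ρ_c) = 0.546 km × 3250/570 = 3.11 km.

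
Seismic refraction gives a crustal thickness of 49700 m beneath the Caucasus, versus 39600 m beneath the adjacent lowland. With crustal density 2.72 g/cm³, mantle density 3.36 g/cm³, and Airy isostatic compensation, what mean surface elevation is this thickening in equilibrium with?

1920 m

Excess crust Δ = 49700 m − 39600 m = 10100 m, split between elevation h and root r with h + r = Δ.
Airy balance ρ_c h = (ρ_m − ρ_c) r gives r = h ρ_c/(ρ_m − ρ_c), so h (1 + ρ_c/(ρ_m − ρ_c)) = Δ, i.e. h = Δ (ρ_m − ρ_c)/ρ_m.
h = 10100 m × 0.64/3.36 = 1920 m.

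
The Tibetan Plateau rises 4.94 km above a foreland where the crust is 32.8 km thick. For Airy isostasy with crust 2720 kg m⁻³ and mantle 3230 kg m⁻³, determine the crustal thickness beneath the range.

64.1 km

Root depth r = h ρ_c / (ρ_m − ρ_c) = 4.94 km × 2720 / 510 = 26.35 km.
Total thickness = T + h + r = 32.8 km + 4.94 km + 26.35 km = 64.1 km.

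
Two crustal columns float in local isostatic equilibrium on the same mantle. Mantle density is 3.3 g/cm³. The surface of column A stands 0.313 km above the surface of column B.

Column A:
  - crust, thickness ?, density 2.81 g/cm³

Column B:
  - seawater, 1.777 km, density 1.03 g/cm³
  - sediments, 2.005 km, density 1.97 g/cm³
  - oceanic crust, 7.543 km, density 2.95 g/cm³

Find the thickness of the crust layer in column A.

Take the compensation level at the base of the deeper column (depth z_c below the surface of column A) and equate Σ ρ_i t_i down to z_c; mantle fills any gap and the z_c terms cancel.
Column A: x×2.81 + (z_c − 0 − x)×3.3
Column B: 0.313×0 + 1.777×1.03 + 2.005×1.97 + 7.543×2.95 + (z_c − 0.313 − 11.325)×3.3
The z_c×3.3 term appears on both sides and cancels. Collect the known terms of each column as K = Σ(ρt)_known − 3.3 × (depth of known layers): K_A = 0 − 3.3×0 = 0; K_B = 28.03201 − 3.3×(0.313 + 11.325) = −10.37339.
Balance: K_A − x×(3.3 − 2.81) = K_B, so x = (K_A − K_B)/(3.3 − 2.81) = 10.3734/0.49 = 21.2 km.

21.2 km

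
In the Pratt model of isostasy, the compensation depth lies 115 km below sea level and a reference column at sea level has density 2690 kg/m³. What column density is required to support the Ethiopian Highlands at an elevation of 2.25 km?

Pratt balance: ρ_ref D = ρ (D + h).
ρ = ρ_ref D/(D + h) = 2690 × 115 km/(115 km + 2.25 km) = 2640 kg/m³.

2640 kg/m³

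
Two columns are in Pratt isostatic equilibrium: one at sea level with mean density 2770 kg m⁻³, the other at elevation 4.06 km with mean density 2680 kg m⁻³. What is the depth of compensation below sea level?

121 km

ρ_ref D = ρ (D + h) → D (ρ_ref − ρ) = ρ h.
D = ρ h/(ρ_ref − ρ) = 2680 × 4.06 km/(2770 − 2680) = 121 km.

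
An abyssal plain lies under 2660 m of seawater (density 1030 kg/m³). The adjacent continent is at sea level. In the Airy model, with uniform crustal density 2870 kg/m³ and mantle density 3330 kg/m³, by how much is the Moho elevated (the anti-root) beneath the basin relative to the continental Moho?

10600 m

By Archimedes' principle applied to the lithosphere: replacing crust with seawater at the top is compensated by replacing crust with mantle at the base: d (ρ_c − ρ_w) = a (ρ_m − ρ_c).
a = d (ρ_c − ρ_w)/(ρ_m − ρ_c) = 2660 m × 1840/460 = 10600 m.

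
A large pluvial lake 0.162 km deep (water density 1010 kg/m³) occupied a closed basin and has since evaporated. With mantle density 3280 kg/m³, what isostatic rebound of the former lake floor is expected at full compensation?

0.0499 km

u = d ρ_w/ρ_m = 0.162 km × 1010/3280 = 0.0499 km.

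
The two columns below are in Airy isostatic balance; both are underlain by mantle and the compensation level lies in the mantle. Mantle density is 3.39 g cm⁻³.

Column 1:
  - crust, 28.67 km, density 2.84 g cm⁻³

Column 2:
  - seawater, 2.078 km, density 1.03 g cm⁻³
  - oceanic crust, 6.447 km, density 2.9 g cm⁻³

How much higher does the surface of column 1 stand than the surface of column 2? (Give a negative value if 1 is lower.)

2.27 km

For any compensation level in the mantle, the mantle terms cancel and isostasy reduces to e = (Σt_1 − Σt_2) − (Σ(ρt)_1 − Σ(ρt)_2) / ρ_m.
Σt_1 = 28.67 km; Σt_2 = 8.525 km; Σ(ρt)_1 = 81.4228; Σ(ρt)_2 = 20.83664 (in km·g cm⁻³).
e = (28.67 − 8.525) − (81.4228 − 20.83664) / 3.39 = 2.27 km.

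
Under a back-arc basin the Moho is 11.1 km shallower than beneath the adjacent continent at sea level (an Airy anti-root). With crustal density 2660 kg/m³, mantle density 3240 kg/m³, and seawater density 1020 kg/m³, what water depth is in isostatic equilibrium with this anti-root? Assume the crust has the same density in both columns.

Replacing a thickness d of crust by seawater at the top must be balanced by replacing crust with mantle at the base: d (ρ_c − ρ_w) = a (ρ_m − ρ_c).
d = a (ρ_m − ρ_c)/(ρ_c − ρ_w) = 11.1 km × 580/1640 = 3.93 km.

3.93 km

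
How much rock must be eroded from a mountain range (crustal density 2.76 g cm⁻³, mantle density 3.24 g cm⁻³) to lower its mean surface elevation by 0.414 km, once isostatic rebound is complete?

2.79 km

Net drop Δ = e − u = e − e ρ_c/ρ_m = e (ρ_m − ρ_c)/ρ_m.
e = Δ ρ_m/(ρ_m − ρ_c) = 0.414 km × 3.24/0.48 = 2.79 km.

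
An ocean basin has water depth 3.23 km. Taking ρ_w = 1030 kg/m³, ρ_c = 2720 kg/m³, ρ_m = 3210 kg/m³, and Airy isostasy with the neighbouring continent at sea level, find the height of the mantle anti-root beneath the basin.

11.1 km

In Airy isostatic equilibrium: replacing crust with seawater at the top is compensated by replacing crust with mantle at the base: d (ρ_c − ρ_w) = a (ρ_m − ρ_c).
a = d (ρ_c − ρ_w)/(ρ_m − ρ_c) = 3.23 km × 1690/490 = 11.1 km.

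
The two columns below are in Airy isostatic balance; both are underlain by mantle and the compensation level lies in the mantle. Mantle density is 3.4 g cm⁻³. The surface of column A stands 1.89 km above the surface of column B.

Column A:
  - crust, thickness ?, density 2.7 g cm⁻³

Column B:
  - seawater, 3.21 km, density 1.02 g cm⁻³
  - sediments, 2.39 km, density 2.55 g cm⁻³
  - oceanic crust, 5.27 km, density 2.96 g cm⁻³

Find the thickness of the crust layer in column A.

26.3 km

Take the compensation level at the base of the deeper column (depth z_c below the surface of column A) and equate Σ ρ_i t_i down to z_c; mantle fills any gap and the z_c terms cancel.
Column A: x×2.7 + (z_c − 0 − x)×3.4
Column B: 1.89×0 + 3.21×1.02 + 2.39×2.55 + 5.27×2.96 + (z_c − 1.89 − 10.87)×3.4
The z_c×3.4 term appears on both sides and cancels. Collect the known terms of each column as K = Σ(ρt)_known − 3.4 × (depth of known layers): K_A = 0 − 3.4×0 = 0; K_B = 24.9679 − 3.4×(1.89 + 10.87) = −18.4161.
Balance: K_A − x×(3.4 − 2.7) = K_B, so x = (K_A − K_B)/(3.4 − 2.7) = 18.4161/0.7 = 26.3 km.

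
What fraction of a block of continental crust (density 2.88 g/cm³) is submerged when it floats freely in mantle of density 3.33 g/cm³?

0.865

Submerged fraction = ρ_obj/ρ_fluid = 2.88/3.33 = 0.865.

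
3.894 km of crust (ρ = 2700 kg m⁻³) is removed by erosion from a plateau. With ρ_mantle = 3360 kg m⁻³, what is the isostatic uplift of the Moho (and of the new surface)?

Unloading: uplift u = e ρ_c/ρ_m = 3.894 km × 2700/3360 = 3.13 km.

3.13 km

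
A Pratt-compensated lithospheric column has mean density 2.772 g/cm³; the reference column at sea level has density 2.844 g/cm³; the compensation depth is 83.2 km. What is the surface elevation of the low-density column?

ρ_ref D = ρ (D + h) → h = D (ρ_ref − ρ)/ρ.
h = 83.2 km × (2.844 − 2.772)/2.772 = 2.16 km.

2.16 km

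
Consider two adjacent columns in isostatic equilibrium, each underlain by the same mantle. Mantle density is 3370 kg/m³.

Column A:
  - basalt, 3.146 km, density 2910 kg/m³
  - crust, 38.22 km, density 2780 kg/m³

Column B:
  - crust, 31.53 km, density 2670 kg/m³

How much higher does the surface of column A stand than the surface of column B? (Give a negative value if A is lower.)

For any compensation level in the mantle, the mantle terms cancel and isostasy reduces to e = (Σt_A − Σt_B) − (Σ(ρt)_A − Σ(ρt)_B) / ρ_m.
Σt_A = 41.366 km; Σt_B = 31.53 km; Σ(ρt)_A = 115406.46; Σ(ρt)_B = 84185.1 (in km·kg/m³).
e = (41.366 − 31.53) − (115406.46 − 84185.1) / 3370 = 0.572 km.

0.572 km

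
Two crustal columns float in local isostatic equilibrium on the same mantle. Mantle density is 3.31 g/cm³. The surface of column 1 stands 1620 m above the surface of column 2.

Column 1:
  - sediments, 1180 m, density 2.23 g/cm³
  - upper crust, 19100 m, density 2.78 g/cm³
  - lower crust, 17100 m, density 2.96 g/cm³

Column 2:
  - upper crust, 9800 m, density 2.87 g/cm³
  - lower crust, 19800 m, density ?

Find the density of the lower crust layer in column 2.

2.92 g/cm³

Take the compensation level at the base of the deeper column (depth z_c below the surface of column 1) and equate Σ ρ_i t_i down to z_c; mantle fills any gap and the z_c terms cancel.
Column 1: 1180×2.23 + 19100×2.78 + 17100×2.96 + (z_c − 37380)×3.31
Column 2: 1620×0 + 9800×2.87 + 19800×ρ + (z_c − 1620 − 29600)×3.31
The z_c×3.31 term appears on both sides and cancels. Collect the known terms of each column as K = Σ(ρt)_known − 3.31 × (depth of known layers): K_1 = 106345.4 − 3.31×37380 = −17382.4; K_2 = 28126 − 3.31×(1620 + 29600) = −75212.2.
Balance: K_1 = K_2 + 19800×ρ, so ρ = (K_1 − K_2)/19800 = 57829.8/19800 = 2.92 g/cm³.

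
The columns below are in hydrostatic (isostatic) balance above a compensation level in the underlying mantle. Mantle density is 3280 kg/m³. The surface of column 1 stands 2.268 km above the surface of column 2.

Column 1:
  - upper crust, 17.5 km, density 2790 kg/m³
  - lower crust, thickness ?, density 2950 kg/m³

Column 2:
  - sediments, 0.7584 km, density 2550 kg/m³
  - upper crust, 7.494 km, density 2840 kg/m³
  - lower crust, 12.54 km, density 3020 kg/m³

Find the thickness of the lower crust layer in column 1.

18.1 km

Take the compensation level at the base of the deeper column (depth z_c below the surface of column 1) and equate Σ ρ_i t_i down to z_c; mantle fills any gap and the z_c terms cancel.
Column 1: 17.5×2790 + x×2950 + (z_c − 17.5 − x)×3280
Column 2: 2.268×0 + 0.7584×2550 + 7.494×2840 + 12.54×3020 + (z_c − 2.268 − 20.7924)×3280
The z_c×3280 term appears on both sides and cancels. Collect the known terms of each column as K = Σ(ρt)_known − 3280 × (depth of known layers): K_1 = 48825 − 3280×17.5 = −8575; K_2 = 61087.68 − 3280×(2.268 + 20.7924) = −14550.432.
Balance: K_1 − x×(3280 − 2950) = K_2, so x = (K_1 − K_2)/(3280 − 2950) = 5975.43/330 = 18.1 km.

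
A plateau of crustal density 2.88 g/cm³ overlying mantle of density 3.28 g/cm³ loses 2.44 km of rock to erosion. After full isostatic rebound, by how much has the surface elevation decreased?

Rebound u = e ρ_c/ρ_m = 2.44 km × 2.88/3.28 = 2.142 km.
Net surface drop = e − u = 2.44 km − 2.142 km = e (ρ_m − ρ_c)/ρ_m = 0.298 km.

0.298 km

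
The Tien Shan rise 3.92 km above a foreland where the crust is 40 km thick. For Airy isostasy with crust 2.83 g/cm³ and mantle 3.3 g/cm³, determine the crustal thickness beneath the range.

Root depth r = h ρ_c / (ρ_m − ρ_c) = 3.92 km × 2.83 / 0.47 = 23.6 km.
Total thickness = T + h + r = 40 km + 3.92 km + 23.6 km = 67.5 km.

67.5 km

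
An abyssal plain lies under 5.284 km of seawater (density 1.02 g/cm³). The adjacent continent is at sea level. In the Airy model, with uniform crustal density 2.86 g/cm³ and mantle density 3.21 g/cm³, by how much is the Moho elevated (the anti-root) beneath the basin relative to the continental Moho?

27.8 km

For local isostatic compensation: replacing crust with seawater at the top is compensated by replacing crust with mantle at the base: d (ρ_c − ρ_w) = a (ρ_m − ρ_c).
a = d (ρ_c − ρ_w)/(ρ_m − ρ_c) = 5.284 km × 1.84/0.35 = 27.8 km.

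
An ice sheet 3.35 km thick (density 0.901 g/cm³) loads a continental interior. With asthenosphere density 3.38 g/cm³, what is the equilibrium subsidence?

For local isostatic compensation: the ice load ρ_ice t is balanced by mantle displaced below, ρ_m s.
s = t ρ_ice / ρ_m = 3.35 km × 0.901/3.38 = 0.893 km.

0.893 km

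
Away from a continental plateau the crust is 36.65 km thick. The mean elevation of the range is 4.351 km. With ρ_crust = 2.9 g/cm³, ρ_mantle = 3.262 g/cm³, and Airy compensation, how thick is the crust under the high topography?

75.9 km

Root depth r = h ρ_c / (ρ_m − ρ_c) = 4.351 km × 2.9 / 0.362 = 34.86 km.
Total thickness = T + h + r = 36.65 km + 4.351 km + 34.86 km = 75.9 km.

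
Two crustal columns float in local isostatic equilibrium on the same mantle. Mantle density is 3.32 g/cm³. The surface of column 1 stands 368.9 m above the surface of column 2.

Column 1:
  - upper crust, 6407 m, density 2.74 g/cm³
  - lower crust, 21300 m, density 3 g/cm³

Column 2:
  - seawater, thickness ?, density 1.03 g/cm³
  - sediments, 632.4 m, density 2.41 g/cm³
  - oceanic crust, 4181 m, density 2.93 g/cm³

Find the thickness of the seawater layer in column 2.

3100 m

Take the compensation level at the base of the deeper column (depth z_c below the surface of column 1) and equate Σ ρ_i t_i down to z_c; mantle fills any gap and the z_c terms cancel.
Column 1: 6407×2.74 + 21300×3 + (z_c − 27707)×3.32
Column 2: 368.9×0 + x×1.03 + 632.4×2.41 + 4181×2.93 + (z_c − 368.9 − 4813.4 − x)×3.32
The z_c×3.32 term appears on both sides and cancels. Collect the known terms of each column as K = Σ(ρt)_known − 3.32 × (depth of known layers): K_1 = 81455.18 − 3.32×27707 = −10532.06; K_2 = 13774.414 − 3.32×(368.9 + 4813.4) = −3430.822.
Balance: K_1 = K_2 − x×(3.32 − 1.03), so x = (K_2 − K_1)/(3.32 − 1.03) = 7101.24/2.29 = 3100 m.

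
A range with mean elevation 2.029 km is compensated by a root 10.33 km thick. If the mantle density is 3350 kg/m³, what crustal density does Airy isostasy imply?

2800 kg/m³

ρ_c h = (ρ_m − ρ_c) r → ρ_c (h + r) = ρ_m r → ρ_c = ρ_m r / (h + r).
ρ_c = 3350 × 10.33 km / (2.029 km + 10.33 km) = 2800 kg/m³.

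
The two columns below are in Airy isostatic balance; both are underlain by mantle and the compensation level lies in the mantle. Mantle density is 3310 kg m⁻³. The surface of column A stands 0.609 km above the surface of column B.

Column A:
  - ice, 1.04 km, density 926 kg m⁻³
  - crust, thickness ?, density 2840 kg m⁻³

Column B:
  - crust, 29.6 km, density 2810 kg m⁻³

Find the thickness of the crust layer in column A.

Take the compensation level at the base of the deeper column (depth z_c below the surface of column A) and equate Σ ρ_i t_i down to z_c; mantle fills any gap and the z_c terms cancel.
Column A: 1.04×926 + x×2840 + (z_c − 1.04 − x)×3310
Column B: 0.609×0 + 29.6×2810 + (z_c − 0.609 − 29.6)×3310
The z_c×3310 term appears on both sides and cancels. Collect the known terms of each column as K = Σ(ρt)_known − 3310 × (depth of known layers): K_A = 963.04 − 3310×1.04 = −2479.36; K_B = 83176 − 3310×(0.609 + 29.6) = −16815.79.
Balance: K_A − x×(3310 − 2840) = K_B, so x = (K_A − K_B)/(3310 − 2840) = 14336.4/470 = 30.5 km.

30.5 km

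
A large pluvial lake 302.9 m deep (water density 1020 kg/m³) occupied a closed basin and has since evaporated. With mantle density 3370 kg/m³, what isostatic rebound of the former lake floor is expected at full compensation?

u = d ρ_w/ρ_m = 302.9 m × 1020/3370 = 91.7 m.

91.7 m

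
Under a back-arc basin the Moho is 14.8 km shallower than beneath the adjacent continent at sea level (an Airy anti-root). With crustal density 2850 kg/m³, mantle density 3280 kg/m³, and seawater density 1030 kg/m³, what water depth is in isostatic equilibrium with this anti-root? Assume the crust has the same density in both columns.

Replacing a thickness d of crust by seawater at the top must be balanced by replacing crust with mantle at the base: d (ρ_c − ρ_w) = a (ρ_m − ρ_c).
d = a (ρ_m − ρ_c)/(ρ_c − ρ_w) = 14.8 km × 430/1820 = 3.5 km.

3.5 km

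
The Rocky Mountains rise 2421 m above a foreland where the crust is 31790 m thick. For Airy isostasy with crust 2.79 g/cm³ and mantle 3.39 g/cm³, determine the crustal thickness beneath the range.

45500 m

Root depth r = h ρ_c / (ρ_m − ρ_c) = 2421 m × 2.79 / 0.6 = 11260 m.
Total thickness = T + h + r = 31790 m + 2421 m + 11260 m = 45500 m.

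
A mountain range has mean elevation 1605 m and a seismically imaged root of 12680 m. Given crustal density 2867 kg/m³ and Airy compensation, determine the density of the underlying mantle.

3230 kg/m³

Airy balance: ρ_c h = (ρ_m − ρ_c) r → ρ_m = ρ_c (1 + h/r).
ρ_m = 2867 × (1 + 1605 m/12680 m) = 3230 kg/m³.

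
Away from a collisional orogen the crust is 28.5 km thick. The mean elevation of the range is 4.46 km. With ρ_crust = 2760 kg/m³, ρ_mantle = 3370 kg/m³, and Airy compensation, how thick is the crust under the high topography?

Root depth r = h ρ_c / (ρ_m − ρ_c) = 4.46 km × 2760 / 610 = 20.18 km.
Total thickness = T + h + r = 28.5 km + 4.46 km + 20.18 km = 53.1 km.

53.1 km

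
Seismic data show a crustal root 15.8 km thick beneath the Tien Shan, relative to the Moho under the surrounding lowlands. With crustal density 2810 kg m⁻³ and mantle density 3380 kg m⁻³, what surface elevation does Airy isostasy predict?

Balancing pressure at the compensation depth: ρ_c h = (ρ_m − ρ_c) r.
h = r (ρ_m − ρ_c) / ρ_c = 15.8 km × (3380 − 2810) / 2810 = 3.2 km.

3.2 km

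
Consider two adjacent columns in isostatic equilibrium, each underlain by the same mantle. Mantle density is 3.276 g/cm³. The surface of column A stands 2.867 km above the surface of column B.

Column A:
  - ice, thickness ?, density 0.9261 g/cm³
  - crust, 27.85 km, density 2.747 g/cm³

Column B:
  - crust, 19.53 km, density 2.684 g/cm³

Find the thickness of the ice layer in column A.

Take the compensation level at the base of the deeper column (depth z_c below the surface of column A) and equate Σ ρ_i t_i down to z_c; mantle fills any gap and the z_c terms cancel.
Column A: x×0.9261 + 27.85×2.747 + (z_c − 27.85 − x)×3.276
Column B: 2.867×0 + 19.53×2.684 + (z_c − 2.867 − 19.53)×3.276
The z_c×3.276 term appears on both sides and cancels. Collect the known terms of each column as K = Σ(ρt)_known − 3.276 × (depth of known layers): K_A = 76.50395 − 3.276×27.85 = −14.73265; K_B = 52.41852 − 3.276×(2.867 + 19.53) = −20.954052.
Balance: K_A − x×(3.276 − 0.9261) = K_B, so x = (K_A − K_B)/(3.276 − 0.9261) = 6.2214/2.3499 = 2.65 km.

2.65 km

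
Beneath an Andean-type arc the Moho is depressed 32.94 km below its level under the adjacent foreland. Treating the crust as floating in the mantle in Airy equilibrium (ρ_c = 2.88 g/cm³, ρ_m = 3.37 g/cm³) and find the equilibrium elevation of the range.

For local isostatic compensation: ρ_c h = (ρ_m − ρ_c) r.
h = r (ρ_m − ρ_c) / ρ_c = 32.94 km × (3.37 − 2.88) / 2.88 = 5.6 km.

5.6 km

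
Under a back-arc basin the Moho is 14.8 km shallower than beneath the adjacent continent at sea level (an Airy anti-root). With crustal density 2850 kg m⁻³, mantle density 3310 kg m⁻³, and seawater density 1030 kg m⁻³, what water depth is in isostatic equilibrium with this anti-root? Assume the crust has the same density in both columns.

Replacing a thickness d of crust by seawater at the top must be balanced by replacing crust with mantle at the base: d (ρ_c − ρ_w) = a (ρ_m − ρ_c).
d = a (ρ_m − ρ_c)/(ρ_c − ρ_w) = 14.8 km × 460/1820 = 3.74 km.

3.74 km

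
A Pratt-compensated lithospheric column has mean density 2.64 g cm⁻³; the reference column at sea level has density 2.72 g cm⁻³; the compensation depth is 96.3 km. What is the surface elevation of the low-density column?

2.92 km

ρ_ref D = ρ (D + h) → h = D (ρ_ref − ρ)/ρ.
h = 96.3 km × (2.72 − 2.64)/2.64 = 2.92 km.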